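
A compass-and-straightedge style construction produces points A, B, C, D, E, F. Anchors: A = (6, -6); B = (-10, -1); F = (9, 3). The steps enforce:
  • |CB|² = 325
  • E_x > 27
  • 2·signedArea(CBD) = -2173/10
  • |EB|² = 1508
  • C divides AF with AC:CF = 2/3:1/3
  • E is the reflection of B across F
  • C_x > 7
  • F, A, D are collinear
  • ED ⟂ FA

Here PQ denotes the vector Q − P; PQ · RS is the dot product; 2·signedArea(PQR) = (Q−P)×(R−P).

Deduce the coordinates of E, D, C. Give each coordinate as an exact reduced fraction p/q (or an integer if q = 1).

1. E_x = 28  [E is the reflection of B across F]
2. E_y = 7  [E is the reflection of B across F]
   → E = (28, 7)
3. D_x = 121/10  [F, A, D are collinear ∩ ED ⟂ FA]
4. D_y = 123/10  [F, A, D are collinear ∩ ED ⟂ FA]
   → D = (121/10, 123/10)
5. C_x = 8  [C divides AF with AC:CF = 2/3:1/3]
6. C_y = 0  [C divides AF with AC:CF = 2/3:1/3]
   → C = (8, 0)

C = (8, 0)
D = (121/10, 123/10)
E = (28, 7)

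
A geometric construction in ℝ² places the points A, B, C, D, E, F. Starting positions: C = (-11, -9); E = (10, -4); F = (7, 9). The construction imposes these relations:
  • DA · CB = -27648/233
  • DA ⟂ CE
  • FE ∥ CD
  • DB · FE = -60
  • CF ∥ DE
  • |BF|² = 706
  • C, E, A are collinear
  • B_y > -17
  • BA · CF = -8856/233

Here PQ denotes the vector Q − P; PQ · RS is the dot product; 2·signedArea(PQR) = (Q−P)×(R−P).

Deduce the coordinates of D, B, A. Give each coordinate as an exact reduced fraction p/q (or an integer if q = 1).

A = (-2584/233, -2102/233)
B = (-2, -16)
D = (-8, -22)

1. D_x = -8  [CF ∥ DE ∩ FE ∥ CD]
2. D_y = -22  [CF ∥ DE ∩ FE ∥ CD]
   → D = (-8, -22)
3. A_x = -2584/233  [C, E, A are collinear ∩ DA ⟂ CE]
4. A_y = -2102/233  [C, E, A are collinear ∩ DA ⟂ CE]
   → A = (-2584/233, -2102/233)
5. B_x = -2  [BA · CF = -8856/233 ∩ DA · CB = -27648/233]
6. B_y = -16  [BA · CF = -8856/233 ∩ DA · CB = -27648/233]
   → B = (-2, -16)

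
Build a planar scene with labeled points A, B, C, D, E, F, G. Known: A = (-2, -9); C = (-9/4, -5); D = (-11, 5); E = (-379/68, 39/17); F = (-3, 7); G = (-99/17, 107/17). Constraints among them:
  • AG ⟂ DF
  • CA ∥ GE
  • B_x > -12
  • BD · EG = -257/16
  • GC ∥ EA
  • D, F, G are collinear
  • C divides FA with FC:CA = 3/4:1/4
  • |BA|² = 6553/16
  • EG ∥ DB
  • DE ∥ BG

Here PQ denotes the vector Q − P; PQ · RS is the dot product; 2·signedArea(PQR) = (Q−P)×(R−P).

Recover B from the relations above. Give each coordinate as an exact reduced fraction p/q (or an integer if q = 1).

1. B_x = -45/4  [DE ∥ BG ∩ EG ∥ DB]
2. B_y = 9  [DE ∥ BG ∩ EG ∥ DB]
   → B = (-45/4, 9)

B = (-45/4, 9)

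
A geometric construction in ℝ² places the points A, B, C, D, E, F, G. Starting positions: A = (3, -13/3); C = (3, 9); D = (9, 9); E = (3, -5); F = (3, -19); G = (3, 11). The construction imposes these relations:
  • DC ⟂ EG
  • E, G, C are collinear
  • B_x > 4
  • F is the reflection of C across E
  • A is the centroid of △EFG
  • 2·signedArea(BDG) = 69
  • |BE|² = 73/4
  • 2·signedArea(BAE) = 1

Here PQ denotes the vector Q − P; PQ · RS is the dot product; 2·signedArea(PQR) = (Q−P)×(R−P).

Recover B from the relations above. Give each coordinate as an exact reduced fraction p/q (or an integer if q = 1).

B = (9/2, -1)

1. B_x = 9/2  [2·signedArea(BAE) = 1 ∩ 2·signedArea(BDG) = 69]
2. B_y = -1  [2·signedArea(BAE) = 1 ∩ 2·signedArea(BDG) = 69]
   → B = (9/2, -1)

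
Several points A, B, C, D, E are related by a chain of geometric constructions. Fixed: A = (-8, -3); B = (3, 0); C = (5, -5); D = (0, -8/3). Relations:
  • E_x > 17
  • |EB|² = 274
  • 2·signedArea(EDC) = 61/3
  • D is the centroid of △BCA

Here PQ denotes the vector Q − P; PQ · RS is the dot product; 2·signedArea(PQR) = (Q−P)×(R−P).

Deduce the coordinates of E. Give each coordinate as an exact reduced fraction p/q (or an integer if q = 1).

1. E_x = 18  [line 7/3·x + 5·y + -7 = 0 ∩ |EB|² = 274]
2. E_y = -7  [line 7/3·x + 5·y + -7 = 0 ∩ |EB|² = 274]
   → E = (18, -7)

E = (18, -7)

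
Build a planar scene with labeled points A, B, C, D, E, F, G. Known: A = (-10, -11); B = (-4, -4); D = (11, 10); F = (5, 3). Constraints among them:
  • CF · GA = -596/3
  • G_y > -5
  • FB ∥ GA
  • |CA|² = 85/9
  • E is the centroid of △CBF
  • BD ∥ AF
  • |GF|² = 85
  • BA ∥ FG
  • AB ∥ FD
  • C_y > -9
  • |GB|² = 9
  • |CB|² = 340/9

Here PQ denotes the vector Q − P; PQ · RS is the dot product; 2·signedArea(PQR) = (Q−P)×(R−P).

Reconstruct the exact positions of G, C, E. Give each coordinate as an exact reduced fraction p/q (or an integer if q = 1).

C = (-8, -26/3)
E = (-7/3, -29/9)
G = (-1, -4)

1. G_x = -1  [FB ∥ GA ∩ BA ∥ FG]
2. G_y = -4  [FB ∥ GA ∩ BA ∥ FG]
   → G = (-1, -4)
3. C_x = -8  [line 9·x + 7·y + 398/3 = 0 ∩ |CA|² = 85/9]
4. C_y = -26/3  [line 9·x + 7·y + 398/3 = 0 ∩ |CA|² = 85/9]
   → C = (-8, -26/3)
5. E_x = -7/3  [E is the centroid of △CBF]
6. E_y = -29/9  [E is the centroid of △CBF]
   → E = (-7/3, -29/9)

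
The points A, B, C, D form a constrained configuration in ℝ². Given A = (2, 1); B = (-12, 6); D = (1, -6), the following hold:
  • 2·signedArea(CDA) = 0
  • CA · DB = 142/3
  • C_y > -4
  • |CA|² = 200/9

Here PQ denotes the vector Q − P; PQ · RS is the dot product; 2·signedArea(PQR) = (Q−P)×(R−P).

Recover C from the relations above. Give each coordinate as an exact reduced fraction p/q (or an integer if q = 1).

C = (4/3, -11/3)

1. C_x = 4/3  [2·signedArea(CDA) = 0 ∩ CA · DB = 142/3]
2. C_y = -11/3  [2·signedArea(CDA) = 0 ∩ CA · DB = 142/3]
   → C = (4/3, -11/3)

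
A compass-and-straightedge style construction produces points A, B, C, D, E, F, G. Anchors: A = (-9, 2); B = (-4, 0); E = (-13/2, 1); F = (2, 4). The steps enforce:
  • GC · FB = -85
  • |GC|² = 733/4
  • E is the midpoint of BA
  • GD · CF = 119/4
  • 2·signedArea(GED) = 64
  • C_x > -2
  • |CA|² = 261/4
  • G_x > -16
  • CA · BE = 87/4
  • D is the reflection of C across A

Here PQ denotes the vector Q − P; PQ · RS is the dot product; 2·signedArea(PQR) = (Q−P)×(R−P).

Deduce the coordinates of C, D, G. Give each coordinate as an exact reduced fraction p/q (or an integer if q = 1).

1. C_x = -3/2  [line 5/2·x + -1·y + 11/4 = 0 ∩ |CA|² = 261/4]
2. C_y = -1  [line 5/2·x + -1·y + 11/4 = 0 ∩ |CA|² = 261/4]
   → C = (-3/2, -1)
3. D_x = -33/2  [D is the reflection of C across A]
4. D_y = 5  [D is the reflection of C across A]
   → D = (-33/2, 5)
5. G_x = -15  [2·signedArea(GED) = 64 ∩ GD · CF = 119/4]
6. G_y = -2  [2·signedArea(GED) = 64 ∩ GD · CF = 119/4]
   → G = (-15, -2)

C = (-3/2, -1)
D = (-33/2, 5)
G = (-15, -2)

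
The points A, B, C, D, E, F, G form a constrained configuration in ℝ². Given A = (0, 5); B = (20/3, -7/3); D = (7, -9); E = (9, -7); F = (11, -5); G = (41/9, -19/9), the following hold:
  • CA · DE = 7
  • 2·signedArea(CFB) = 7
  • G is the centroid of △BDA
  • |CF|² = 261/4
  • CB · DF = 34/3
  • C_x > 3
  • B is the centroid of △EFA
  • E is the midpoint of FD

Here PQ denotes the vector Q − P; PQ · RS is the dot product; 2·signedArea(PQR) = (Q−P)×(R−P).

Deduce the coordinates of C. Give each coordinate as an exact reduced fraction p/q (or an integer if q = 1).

C = (7/2, -2)

1. C_x = 7/2  [CB · DF = 34/3 ∩ 2·signedArea(CFB) = 7]
2. C_y = -2  [CB · DF = 34/3 ∩ 2·signedArea(CFB) = 7]
   → C = (7/2, -2)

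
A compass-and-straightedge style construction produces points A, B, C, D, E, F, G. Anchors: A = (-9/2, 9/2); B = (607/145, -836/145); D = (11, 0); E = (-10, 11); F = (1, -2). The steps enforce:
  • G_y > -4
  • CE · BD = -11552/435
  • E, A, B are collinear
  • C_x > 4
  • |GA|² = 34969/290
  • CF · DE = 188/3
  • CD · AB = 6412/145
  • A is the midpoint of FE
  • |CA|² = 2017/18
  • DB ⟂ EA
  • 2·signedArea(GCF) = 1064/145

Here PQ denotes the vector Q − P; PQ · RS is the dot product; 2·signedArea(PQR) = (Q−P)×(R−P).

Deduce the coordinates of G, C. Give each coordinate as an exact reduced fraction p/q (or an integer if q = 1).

C = (13/3, -4/3)
G = (376/145, -563/145)

1. C_x = 13/3  [CE · BD = -11552/435 ∩ CD · AB = 6412/145]
2. C_y = -4/3  [CE · BD = -11552/435 ∩ CD · AB = 6412/145]
   → C = (13/3, -4/3)
3. G_x = 376/145  [line 2/3·x + -10/3·y + -6382/435 = 0 ∩ |GA|² = 34969/290]
4. G_y = -563/145  [line 2/3·x + -10/3·y + -6382/435 = 0 ∩ |GA|² = 34969/290]
   → G = (376/145, -563/145)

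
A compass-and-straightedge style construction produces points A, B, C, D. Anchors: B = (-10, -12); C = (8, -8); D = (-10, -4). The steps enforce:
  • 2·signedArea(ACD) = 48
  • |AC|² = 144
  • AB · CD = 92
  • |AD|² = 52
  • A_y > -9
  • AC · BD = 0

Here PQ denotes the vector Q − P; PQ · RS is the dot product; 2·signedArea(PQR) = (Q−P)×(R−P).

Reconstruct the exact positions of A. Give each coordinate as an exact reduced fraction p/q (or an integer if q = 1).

1. A_x = -4  [AC · BD = 0 ∩ AB · CD = 92]
2. A_y = -8  [AC · BD = 0 ∩ AB · CD = 92]
   → A = (-4, -8)

A = (-4, -8)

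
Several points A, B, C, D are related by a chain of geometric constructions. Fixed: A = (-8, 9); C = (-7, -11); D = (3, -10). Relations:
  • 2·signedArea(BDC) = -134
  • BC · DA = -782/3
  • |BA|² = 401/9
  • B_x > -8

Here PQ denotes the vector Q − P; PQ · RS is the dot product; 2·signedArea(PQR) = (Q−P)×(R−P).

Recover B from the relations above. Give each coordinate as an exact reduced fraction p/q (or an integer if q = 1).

B = (-23/3, 7/3)

1. B_x = -23/3  [2·signedArea(BDC) = -134 ∩ BC · DA = -782/3]
2. B_y = 7/3  [2·signedArea(BDC) = -134 ∩ BC · DA = -782/3]
   → B = (-23/3, 7/3)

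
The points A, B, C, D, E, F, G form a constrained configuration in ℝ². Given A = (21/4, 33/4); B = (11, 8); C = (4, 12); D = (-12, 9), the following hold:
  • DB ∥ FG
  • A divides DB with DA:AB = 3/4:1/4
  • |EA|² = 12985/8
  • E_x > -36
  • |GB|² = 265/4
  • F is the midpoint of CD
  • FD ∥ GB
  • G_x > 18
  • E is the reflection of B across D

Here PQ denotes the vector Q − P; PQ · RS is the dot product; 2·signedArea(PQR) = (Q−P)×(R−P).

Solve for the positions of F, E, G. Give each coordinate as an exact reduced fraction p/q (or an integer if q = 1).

E = (-35, 10)
F = (-4, 21/2)
G = (19, 19/2)

1. F_x = -4  [F is the midpoint of CD]
2. F_y = 21/2  [F is the midpoint of CD]
   → F = (-4, 21/2)
3. E_x = -35  [E is the reflection of B across D]
4. E_y = 10  [E is the reflection of B across D]
   → E = (-35, 10)
5. G_x = 19  [FD ∥ GB ∩ DB ∥ FG]
6. G_y = 19/2  [FD ∥ GB ∩ DB ∥ FG]
   → G = (19, 19/2)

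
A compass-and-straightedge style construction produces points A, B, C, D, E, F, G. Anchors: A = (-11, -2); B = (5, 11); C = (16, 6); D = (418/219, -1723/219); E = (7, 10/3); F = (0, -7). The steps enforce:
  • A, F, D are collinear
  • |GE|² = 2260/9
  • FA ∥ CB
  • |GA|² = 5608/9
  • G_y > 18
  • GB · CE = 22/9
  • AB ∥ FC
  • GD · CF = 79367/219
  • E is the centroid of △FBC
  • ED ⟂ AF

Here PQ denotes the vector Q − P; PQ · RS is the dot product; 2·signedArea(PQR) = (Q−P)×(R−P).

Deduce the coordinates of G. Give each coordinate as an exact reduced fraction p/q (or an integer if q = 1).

1. G_x = 3  [GD · CF = 79367/219 ∩ GB · CE = 22/9]
2. G_y = 56/3  [GD · CF = 79367/219 ∩ GB · CE = 22/9]
   → G = (3, 56/3)

G = (3, 56/3)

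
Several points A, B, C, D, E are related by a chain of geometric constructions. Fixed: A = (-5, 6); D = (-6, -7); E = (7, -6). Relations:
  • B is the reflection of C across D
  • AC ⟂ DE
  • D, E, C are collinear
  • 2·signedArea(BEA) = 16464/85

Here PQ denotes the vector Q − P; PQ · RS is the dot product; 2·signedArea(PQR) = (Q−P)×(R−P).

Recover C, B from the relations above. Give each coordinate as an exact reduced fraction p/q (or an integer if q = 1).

1. C_x = -341/85  [D, E, C are collinear ∩ AC ⟂ DE]
2. C_y = -582/85  [D, E, C are collinear ∩ AC ⟂ DE]
   → C = (-341/85, -582/85)
3. B_x = -679/85  [B is the reflection of C across D]
4. B_y = -608/85  [B is the reflection of C across D]
   → B = (-679/85, -608/85)

B = (-679/85, -608/85)
C = (-341/85, -582/85)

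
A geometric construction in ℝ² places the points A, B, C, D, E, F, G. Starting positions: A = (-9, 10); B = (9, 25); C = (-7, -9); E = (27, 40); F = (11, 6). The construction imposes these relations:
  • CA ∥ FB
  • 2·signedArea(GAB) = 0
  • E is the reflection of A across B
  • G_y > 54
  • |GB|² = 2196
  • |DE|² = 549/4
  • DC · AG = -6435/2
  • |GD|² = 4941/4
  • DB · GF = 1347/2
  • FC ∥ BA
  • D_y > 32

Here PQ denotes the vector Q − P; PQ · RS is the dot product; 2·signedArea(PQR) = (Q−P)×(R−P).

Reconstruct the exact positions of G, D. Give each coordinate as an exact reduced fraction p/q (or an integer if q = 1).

D = (18, 65/2)
G = (45, 55)

1. G_x = 45  [line -15·x + 18·y + -315 = 0 ∩ |GB|² = 2196]
2. G_y = 55  [line -15·x + 18·y + -315 = 0 ∩ |GB|² = 2196]
   → G = (45, 55)
3. D_x = 18  [DC · AG = -6435/2 ∩ DB · GF = 1347/2]
4. D_y = 65/2  [DC · AG = -6435/2 ∩ DB · GF = 1347/2]
   → D = (18, 65/2)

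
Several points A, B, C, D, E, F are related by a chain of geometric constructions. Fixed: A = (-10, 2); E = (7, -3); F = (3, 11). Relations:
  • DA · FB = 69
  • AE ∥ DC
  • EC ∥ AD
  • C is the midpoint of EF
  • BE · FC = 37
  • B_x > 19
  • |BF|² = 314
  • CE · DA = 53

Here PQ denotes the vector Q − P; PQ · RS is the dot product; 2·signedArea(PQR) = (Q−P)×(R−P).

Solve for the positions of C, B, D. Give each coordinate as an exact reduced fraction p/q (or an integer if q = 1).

1. C_x = 5  [C is the midpoint of EF]
2. C_y = 4  [C is the midpoint of EF]
   → C = (5, 4)
3. B_x = 20  [line -2·x + 7·y + -2 = 0 ∩ |BF|² = 314]
4. B_y = 6  [line -2·x + 7·y + -2 = 0 ∩ |BF|² = 314]
   → B = (20, 6)
5. D_x = -12  [AE ∥ DC ∩ EC ∥ AD]
6. D_y = 9  [AE ∥ DC ∩ EC ∥ AD]
   → D = (-12, 9)

B = (20, 6)
C = (5, 4)
D = (-12, 9)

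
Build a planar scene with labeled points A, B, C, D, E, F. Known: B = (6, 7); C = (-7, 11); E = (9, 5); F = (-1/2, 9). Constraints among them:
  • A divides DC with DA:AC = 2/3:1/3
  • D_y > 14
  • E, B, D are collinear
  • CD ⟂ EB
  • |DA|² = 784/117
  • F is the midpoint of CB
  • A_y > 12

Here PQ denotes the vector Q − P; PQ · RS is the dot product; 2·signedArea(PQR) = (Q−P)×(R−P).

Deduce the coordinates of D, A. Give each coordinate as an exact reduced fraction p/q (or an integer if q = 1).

1. D_x = -63/13  [E, B, D are collinear ∩ CD ⟂ EB]
2. D_y = 185/13  [E, B, D are collinear ∩ CD ⟂ EB]
   → D = (-63/13, 185/13)
3. A_x = -245/39  [A divides DC with DA:AC = 2/3:1/3]
4. A_y = 157/13  [A divides DC with DA:AC = 2/3:1/3]
   → A = (-245/39, 157/13)

A = (-245/39, 157/13)
D = (-63/13, 185/13)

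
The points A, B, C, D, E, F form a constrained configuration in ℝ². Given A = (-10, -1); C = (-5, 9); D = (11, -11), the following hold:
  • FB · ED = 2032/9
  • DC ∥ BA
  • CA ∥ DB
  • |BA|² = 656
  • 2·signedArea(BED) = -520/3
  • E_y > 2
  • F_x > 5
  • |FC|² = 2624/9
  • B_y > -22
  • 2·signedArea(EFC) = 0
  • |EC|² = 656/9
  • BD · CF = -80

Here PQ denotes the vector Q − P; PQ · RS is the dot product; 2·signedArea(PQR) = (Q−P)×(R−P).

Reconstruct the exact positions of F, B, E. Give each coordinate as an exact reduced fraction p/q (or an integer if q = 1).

B = (6, -21)
E = (1/3, 7/3)
F = (17/3, -13/3)

1. B_x = 6  [DC ∥ BA ∩ CA ∥ DB]
2. B_y = -21  [DC ∥ BA ∩ CA ∥ DB]
   → B = (6, -21)
3. F_x = 17/3  [line 5·x + 10·y + 15 = 0 ∩ |FC|² = 2624/9]
4. F_y = -13/3  [line 5·x + 10·y + 15 = 0 ∩ |FC|² = 2624/9]
   → F = (17/3, -13/3)
5. E_x = 1/3  [FB · ED = 2032/9 ∩ 2·signedArea(EFC) = 0]
6. E_y = 7/3  [FB · ED = 2032/9 ∩ 2·signedArea(EFC) = 0]
   → E = (1/3, 7/3)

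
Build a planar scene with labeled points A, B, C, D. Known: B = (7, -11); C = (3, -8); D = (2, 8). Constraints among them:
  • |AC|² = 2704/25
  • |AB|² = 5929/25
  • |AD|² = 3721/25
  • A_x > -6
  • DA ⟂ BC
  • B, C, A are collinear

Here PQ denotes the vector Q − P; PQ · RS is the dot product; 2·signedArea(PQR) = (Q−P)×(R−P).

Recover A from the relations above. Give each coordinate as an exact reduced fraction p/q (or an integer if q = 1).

A = (-133/25, -44/25)

1. A_x = -133/25  [B, C, A are collinear ∩ DA ⟂ BC]
2. A_y = -44/25  [B, C, A are collinear ∩ DA ⟂ BC]
   → A = (-133/25, -44/25)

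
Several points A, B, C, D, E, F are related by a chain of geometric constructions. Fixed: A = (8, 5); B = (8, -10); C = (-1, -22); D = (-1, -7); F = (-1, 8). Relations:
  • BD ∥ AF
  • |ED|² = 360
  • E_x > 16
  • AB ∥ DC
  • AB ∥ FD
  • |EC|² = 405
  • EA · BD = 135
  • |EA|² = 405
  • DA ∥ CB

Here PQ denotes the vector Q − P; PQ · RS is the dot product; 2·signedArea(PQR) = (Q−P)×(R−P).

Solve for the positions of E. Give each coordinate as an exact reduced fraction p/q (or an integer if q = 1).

1. E_x = 17  [line 9·x + -3·y + -192 = 0 ∩ |ED|² = 360]
2. E_y = -13  [line 9·x + -3·y + -192 = 0 ∩ |ED|² = 360]
   → E = (17, -13)

E = (17, -13)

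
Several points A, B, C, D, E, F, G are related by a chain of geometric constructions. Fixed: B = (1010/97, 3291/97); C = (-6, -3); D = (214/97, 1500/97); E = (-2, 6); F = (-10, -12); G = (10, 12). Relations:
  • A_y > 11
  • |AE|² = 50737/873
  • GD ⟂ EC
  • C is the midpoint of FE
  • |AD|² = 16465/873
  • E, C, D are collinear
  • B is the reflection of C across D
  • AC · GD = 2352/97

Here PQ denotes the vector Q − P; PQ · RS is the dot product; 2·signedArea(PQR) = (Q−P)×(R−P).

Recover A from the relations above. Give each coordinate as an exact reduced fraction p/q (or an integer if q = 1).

1. A_x = 1010/291  [line 756/97·x + -336/97·y + 1176/97 = 0 ∩ |AE|² = 50737/873]
2. A_y = 1097/97  [line 756/97·x + -336/97·y + 1176/97 = 0 ∩ |AE|² = 50737/873]
   → A = (1010/291, 1097/97)

A = (1010/291, 1097/97)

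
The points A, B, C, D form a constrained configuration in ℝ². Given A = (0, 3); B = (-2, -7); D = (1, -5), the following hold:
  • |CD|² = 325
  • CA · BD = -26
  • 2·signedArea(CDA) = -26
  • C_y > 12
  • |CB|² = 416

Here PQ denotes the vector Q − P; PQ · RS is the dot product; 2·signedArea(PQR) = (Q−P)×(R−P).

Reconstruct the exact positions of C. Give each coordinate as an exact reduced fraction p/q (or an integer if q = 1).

C = (2, 13)

1. C_x = 2  [2·signedArea(CDA) = -26 ∩ CA · BD = -26]
2. C_y = 13  [2·signedArea(CDA) = -26 ∩ CA · BD = -26]
   → C = (2, 13)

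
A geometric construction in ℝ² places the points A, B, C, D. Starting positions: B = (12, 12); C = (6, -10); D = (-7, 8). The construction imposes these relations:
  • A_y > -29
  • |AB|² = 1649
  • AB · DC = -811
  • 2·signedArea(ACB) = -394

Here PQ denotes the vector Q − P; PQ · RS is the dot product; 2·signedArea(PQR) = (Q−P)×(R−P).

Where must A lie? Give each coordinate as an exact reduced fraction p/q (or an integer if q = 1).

1. A_x = 19  [2·signedArea(ACB) = -394 ∩ AB · DC = -811]
2. A_y = -28  [2·signedArea(ACB) = -394 ∩ AB · DC = -811]
   → A = (19, -28)

A = (19, -28)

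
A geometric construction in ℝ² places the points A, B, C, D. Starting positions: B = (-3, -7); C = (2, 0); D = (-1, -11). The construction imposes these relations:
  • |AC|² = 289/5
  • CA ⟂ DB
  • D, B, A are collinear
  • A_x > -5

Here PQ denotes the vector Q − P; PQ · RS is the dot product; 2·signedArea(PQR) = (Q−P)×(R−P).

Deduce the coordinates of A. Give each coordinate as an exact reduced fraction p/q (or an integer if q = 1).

1. A_x = -24/5  [D, B, A are collinear ∩ CA ⟂ DB]
2. A_y = -17/5  [D, B, A are collinear ∩ CA ⟂ DB]
   → A = (-24/5, -17/5)

A = (-24/5, -17/5)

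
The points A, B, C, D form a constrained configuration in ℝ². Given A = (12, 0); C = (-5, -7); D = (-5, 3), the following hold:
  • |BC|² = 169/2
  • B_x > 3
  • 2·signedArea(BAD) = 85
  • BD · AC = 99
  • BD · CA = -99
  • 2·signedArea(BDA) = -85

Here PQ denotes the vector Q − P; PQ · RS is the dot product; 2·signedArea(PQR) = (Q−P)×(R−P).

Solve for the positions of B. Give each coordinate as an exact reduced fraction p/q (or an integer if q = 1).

B = (7/2, -7/2)

1. B_x = 7/2  [2·signedArea(BDA) = -85 ∩ BD · CA = -99]
2. B_y = -7/2  [2·signedArea(BDA) = -85 ∩ BD · CA = -99]
   → B = (7/2, -7/2)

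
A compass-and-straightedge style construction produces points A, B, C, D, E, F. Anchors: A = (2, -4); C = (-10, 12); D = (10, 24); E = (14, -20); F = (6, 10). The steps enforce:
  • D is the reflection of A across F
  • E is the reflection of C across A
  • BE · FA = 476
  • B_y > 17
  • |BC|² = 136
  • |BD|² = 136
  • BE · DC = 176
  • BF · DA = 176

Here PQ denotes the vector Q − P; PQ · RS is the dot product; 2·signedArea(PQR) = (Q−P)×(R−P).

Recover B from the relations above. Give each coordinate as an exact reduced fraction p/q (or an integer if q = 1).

B = (0, 18)

1. B_x = 0  [BE · FA = 476 ∩ BE · DC = 176]
2. B_y = 18  [BE · FA = 476 ∩ BE · DC = 176]
   → B = (0, 18)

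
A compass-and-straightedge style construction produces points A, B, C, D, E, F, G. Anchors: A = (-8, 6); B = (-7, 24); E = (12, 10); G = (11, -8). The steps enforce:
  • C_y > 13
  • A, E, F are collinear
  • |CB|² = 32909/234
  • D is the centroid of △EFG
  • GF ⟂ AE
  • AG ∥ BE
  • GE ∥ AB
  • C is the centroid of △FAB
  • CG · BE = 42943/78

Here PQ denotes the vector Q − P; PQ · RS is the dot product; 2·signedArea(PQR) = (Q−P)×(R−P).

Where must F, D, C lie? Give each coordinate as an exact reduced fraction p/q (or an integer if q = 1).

C = (-193/78, 339/26)
D = (265/26, 289/78)
F = (197/26, 237/26)

1. F_x = 197/26  [A, E, F are collinear ∩ GF ⟂ AE]
2. F_y = 237/26  [A, E, F are collinear ∩ GF ⟂ AE]
   → F = (197/26, 237/26)
3. D_x = 265/26  [D is the centroid of △EFG]
4. D_y = 289/78  [D is the centroid of △EFG]
   → D = (265/26, 289/78)
5. C_x = -193/78  [C is the centroid of △FAB]
6. C_y = 339/26  [C is the centroid of △FAB]
   → C = (-193/78, 339/26)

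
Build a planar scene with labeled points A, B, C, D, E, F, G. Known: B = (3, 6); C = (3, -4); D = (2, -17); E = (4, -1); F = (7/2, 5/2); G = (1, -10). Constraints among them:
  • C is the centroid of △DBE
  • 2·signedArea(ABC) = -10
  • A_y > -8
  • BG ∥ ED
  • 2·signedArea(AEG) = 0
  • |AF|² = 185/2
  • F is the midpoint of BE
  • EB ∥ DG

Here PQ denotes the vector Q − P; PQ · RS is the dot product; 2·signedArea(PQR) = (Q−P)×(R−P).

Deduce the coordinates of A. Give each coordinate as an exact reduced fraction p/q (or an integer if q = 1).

1. A_x = 2  [2·signedArea(AEG) = 0 ∩ 2·signedArea(ABC) = -10]
2. A_y = -7  [2·signedArea(AEG) = 0 ∩ 2·signedArea(ABC) = -10]
   → A = (2, -7)

A = (2, -7)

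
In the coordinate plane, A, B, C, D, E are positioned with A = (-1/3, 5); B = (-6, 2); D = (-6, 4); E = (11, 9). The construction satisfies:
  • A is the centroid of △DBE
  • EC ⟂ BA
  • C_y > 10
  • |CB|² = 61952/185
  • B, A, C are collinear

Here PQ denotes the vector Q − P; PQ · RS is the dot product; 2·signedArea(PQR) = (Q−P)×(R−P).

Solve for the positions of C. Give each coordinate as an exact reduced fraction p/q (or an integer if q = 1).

1. C_x = 1882/185  [B, A, C are collinear ∩ EC ⟂ BA]
2. C_y = 1954/185  [B, A, C are collinear ∩ EC ⟂ BA]
   → C = (1882/185, 1954/185)

C = (1882/185, 1954/185)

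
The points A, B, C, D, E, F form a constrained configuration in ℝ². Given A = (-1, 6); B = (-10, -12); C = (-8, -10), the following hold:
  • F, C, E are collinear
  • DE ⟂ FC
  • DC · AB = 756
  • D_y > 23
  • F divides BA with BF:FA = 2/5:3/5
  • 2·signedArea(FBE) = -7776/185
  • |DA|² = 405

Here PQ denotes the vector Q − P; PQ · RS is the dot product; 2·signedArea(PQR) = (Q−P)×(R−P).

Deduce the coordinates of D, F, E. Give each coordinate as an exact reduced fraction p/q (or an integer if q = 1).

1. D_x = 8  [line 9·x + 18·y + -504 = 0 ∩ |DA|² = 405]
2. D_y = 24  [line 9·x + 18·y + -504 = 0 ∩ |DA|² = 405]
   → D = (8, 24)
3. F_x = -32/5  [F divides BA with BF:FA = 2/5:3/5]
4. F_y = -24/5  [F divides BA with BF:FA = 2/5:3/5]
   → F = (-32/5, -24/5)
5. E_x = 544/185  [F, C, E are collinear ∩ DE ⟂ FC]
6. E_y = 4728/185  [F, C, E are collinear ∩ DE ⟂ FC]
   → E = (544/185, 4728/185)

D = (8, 24)
E = (544/185, 4728/185)
F = (-32/5, -24/5)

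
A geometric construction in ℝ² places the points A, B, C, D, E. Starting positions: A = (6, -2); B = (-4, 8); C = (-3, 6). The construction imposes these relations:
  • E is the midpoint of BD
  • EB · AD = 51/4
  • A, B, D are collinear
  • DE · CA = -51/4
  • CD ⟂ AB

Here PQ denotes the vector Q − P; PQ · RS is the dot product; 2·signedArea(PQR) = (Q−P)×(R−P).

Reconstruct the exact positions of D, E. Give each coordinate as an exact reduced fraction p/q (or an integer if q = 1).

1. D_x = -5/2  [A, B, D are collinear ∩ CD ⟂ AB]
2. D_y = 13/2  [A, B, D are collinear ∩ CD ⟂ AB]
   → D = (-5/2, 13/2)
3. E_x = -13/4  [E is the midpoint of BD]
4. E_y = 29/4  [E is the midpoint of BD]
   → E = (-13/4, 29/4)

D = (-5/2, 13/2)
E = (-13/4, 29/4)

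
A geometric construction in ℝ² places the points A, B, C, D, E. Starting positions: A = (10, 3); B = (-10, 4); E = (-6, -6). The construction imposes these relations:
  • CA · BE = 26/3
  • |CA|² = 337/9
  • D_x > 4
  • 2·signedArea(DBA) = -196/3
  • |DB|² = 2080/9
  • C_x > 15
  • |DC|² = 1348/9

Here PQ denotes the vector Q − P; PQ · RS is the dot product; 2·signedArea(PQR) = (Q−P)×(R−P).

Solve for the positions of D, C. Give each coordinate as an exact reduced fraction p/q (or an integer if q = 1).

1. D_x = 14/3  [line 1·x + 20·y + -14/3 = 0 ∩ |DB|² = 2080/9]
2. D_y = 0  [line 1·x + 20·y + -14/3 = 0 ∩ |DB|² = 2080/9]
   → D = (14/3, 0)
3. C_x = 46/3  [line -4·x + 10·y + 4/3 = 0 ∩ |DC|² = 1348/9]
4. C_y = 6  [line -4·x + 10·y + 4/3 = 0 ∩ |DC|² = 1348/9]
   → C = (46/3, 6)

C = (46/3, 6)
D = (14/3, 0)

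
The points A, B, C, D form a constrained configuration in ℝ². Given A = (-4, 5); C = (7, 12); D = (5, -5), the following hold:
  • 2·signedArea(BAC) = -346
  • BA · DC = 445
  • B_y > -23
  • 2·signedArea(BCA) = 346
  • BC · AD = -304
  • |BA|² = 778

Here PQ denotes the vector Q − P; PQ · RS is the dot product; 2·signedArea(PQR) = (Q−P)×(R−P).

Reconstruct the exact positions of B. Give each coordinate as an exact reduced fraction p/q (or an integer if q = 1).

1. B_x = 3  [BC · AD = -304 ∩ 2·signedArea(BAC) = -346]
2. B_y = -22  [BC · AD = -304 ∩ 2·signedArea(BAC) = -346]
   → B = (3, -22)

B = (3, -22)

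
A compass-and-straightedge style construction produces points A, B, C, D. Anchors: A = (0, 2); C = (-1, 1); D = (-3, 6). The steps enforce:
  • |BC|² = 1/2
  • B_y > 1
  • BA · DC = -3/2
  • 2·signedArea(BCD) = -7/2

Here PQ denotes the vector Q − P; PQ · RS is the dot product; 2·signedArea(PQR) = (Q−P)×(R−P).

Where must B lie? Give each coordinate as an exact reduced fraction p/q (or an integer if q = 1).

B = (-1/2, 3/2)

1. B_x = -1/2  [BA · DC = -3/2 ∩ 2·signedArea(BCD) = -7/2]
2. B_y = 3/2  [BA · DC = -3/2 ∩ 2·signedArea(BCD) = -7/2]
   → B = (-1/2, 3/2)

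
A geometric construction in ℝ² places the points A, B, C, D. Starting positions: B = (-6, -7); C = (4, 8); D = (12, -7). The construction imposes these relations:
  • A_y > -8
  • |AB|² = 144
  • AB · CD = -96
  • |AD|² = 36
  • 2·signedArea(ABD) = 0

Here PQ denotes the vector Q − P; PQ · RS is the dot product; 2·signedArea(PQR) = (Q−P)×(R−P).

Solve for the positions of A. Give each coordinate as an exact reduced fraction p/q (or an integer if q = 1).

A = (6, -7)

1. A_x = 6  [2·signedArea(ABD) = 0 ∩ AB · CD = -96]
2. A_y = -7  [2·signedArea(ABD) = 0 ∩ AB · CD = -96]
   → A = (6, -7)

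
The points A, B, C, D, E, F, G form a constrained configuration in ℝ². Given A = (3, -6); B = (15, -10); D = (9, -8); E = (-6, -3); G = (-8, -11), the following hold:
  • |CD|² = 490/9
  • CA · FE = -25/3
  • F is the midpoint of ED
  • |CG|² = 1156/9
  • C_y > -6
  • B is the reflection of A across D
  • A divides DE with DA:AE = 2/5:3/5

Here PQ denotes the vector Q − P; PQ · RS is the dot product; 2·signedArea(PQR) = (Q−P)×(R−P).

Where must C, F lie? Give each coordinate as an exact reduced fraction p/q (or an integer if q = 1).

1. F_x = 3/2  [F is the midpoint of ED]
2. F_y = -11/2  [F is the midpoint of ED]
   → F = (3/2, -11/2)
3. C_x = 2  [line 15/2·x + -5/2·y + -175/6 = 0 ∩ |CG|² = 1156/9]
4. C_y = -17/3  [line 15/2·x + -5/2·y + -175/6 = 0 ∩ |CG|² = 1156/9]
   → C = (2, -17/3)

C = (2, -17/3)
F = (3/2, -11/2)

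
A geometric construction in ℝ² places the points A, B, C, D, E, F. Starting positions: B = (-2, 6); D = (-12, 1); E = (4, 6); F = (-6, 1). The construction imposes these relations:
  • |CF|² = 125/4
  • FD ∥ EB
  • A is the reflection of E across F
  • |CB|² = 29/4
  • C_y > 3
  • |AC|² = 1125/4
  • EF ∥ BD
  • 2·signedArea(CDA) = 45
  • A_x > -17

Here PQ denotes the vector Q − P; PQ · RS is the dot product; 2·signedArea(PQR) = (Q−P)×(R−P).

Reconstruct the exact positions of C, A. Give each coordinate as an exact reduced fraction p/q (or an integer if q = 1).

A = (-16, -4)
C = (-1, 7/2)

1. A_x = -16  [A is the reflection of E across F]
2. A_y = -4  [A is the reflection of E across F]
   → A = (-16, -4)
3. C_x = -1  [line 5·x + -4·y + 19 = 0 ∩ |AC|² = 1125/4]
4. C_y = 7/2  [line 5·x + -4·y + 19 = 0 ∩ |AC|² = 1125/4]
   → C = (-1, 7/2)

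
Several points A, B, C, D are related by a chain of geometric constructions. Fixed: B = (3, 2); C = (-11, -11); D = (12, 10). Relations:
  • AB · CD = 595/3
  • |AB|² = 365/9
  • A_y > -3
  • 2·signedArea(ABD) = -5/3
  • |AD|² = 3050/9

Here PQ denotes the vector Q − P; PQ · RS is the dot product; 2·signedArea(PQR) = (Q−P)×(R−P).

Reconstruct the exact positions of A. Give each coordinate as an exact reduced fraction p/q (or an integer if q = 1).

1. A_x = -5/3  [2·signedArea(ABD) = -5/3 ∩ AB · CD = 595/3]
2. A_y = -7/3  [2·signedArea(ABD) = -5/3 ∩ AB · CD = 595/3]
   → A = (-5/3, -7/3)

A = (-5/3, -7/3)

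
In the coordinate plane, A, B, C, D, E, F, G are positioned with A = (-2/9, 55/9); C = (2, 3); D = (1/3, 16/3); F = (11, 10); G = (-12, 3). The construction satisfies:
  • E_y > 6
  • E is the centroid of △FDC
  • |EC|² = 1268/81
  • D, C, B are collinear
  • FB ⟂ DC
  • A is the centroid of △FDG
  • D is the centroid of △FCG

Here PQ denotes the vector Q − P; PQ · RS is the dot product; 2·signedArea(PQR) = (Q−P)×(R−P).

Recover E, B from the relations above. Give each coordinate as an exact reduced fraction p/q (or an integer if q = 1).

1. E_x = 40/9  [E is the centroid of △FDC]
2. E_y = 55/9  [E is the centroid of △FDC]
   → E = (40/9, 55/9)
3. B_x = 64/37  [D, C, B are collinear ∩ FB ⟂ DC]
4. B_y = 125/37  [D, C, B are collinear ∩ FB ⟂ DC]
   → B = (64/37, 125/37)

B = (64/37, 125/37)
E = (40/9, 55/9)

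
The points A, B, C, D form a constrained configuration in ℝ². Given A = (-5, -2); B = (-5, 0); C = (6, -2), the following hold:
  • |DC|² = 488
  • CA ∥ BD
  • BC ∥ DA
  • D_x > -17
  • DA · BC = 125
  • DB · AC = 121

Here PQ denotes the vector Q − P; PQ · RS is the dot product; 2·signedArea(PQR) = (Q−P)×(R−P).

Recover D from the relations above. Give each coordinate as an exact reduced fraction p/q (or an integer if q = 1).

D = (-16, 0)

1. D_x = -16  [BC ∥ DA ∩ CA ∥ BD]
2. D_y = 0  [BC ∥ DA ∩ CA ∥ BD]
   → D = (-16, 0)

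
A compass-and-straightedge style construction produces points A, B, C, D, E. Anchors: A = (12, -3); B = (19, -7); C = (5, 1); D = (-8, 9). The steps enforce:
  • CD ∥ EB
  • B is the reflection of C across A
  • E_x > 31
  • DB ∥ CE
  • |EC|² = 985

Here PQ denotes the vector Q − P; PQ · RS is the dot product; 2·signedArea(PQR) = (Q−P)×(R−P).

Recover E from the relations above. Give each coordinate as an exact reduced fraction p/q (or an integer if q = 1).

1. E_x = 32  [CD ∥ EB ∩ DB ∥ CE]
2. E_y = -15  [CD ∥ EB ∩ DB ∥ CE]
   → E = (32, -15)

E = (32, -15)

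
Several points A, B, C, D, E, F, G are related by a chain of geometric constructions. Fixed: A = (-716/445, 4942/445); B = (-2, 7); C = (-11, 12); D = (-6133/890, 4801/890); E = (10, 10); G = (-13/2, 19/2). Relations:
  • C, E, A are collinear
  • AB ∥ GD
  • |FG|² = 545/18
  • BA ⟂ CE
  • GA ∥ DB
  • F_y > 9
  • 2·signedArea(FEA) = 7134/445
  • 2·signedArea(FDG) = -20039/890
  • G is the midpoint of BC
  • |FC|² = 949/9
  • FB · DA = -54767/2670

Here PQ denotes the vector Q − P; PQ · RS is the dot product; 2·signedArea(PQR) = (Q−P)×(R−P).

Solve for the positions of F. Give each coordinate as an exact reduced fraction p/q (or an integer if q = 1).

F = (-1, 29/3)

1. F_x = -1  [2·signedArea(FDG) = -20039/890 ∩ 2·signedArea(FEA) = 7134/445]
2. F_y = 29/3  [2·signedArea(FDG) = -20039/890 ∩ 2·signedArea(FEA) = 7134/445]
   → F = (-1, 29/3)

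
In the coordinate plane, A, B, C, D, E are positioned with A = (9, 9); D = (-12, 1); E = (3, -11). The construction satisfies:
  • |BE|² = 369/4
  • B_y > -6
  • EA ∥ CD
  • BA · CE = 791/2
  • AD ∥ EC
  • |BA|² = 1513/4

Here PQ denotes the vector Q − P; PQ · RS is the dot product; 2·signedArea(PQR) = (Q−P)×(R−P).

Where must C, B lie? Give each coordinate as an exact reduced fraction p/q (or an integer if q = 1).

B = (-9/2, -5)
C = (-18, -19)

1. C_x = -18  [EA ∥ CD ∩ AD ∥ EC]
2. C_y = -19  [EA ∥ CD ∩ AD ∥ EC]
   → C = (-18, -19)
3. B_x = -9/2  [line -21·x + -8·y + -269/2 = 0 ∩ |BE|² = 369/4]
4. B_y = -5  [line -21·x + -8·y + -269/2 = 0 ∩ |BE|² = 369/4]
   → B = (-9/2, -5)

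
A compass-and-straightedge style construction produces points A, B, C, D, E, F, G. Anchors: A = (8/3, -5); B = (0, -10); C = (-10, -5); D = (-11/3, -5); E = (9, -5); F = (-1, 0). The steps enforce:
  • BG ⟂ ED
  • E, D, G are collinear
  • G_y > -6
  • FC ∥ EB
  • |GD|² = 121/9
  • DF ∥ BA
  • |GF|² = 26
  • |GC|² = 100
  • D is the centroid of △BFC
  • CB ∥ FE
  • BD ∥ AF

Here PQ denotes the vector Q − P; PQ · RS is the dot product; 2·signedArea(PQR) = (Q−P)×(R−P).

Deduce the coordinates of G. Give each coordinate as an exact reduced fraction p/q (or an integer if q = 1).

G = (0, -5)

1. G_x = 0  [E, D, G are collinear ∩ BG ⟂ ED]
2. G_y = -5  [E, D, G are collinear ∩ BG ⟂ ED]
   → G = (0, -5)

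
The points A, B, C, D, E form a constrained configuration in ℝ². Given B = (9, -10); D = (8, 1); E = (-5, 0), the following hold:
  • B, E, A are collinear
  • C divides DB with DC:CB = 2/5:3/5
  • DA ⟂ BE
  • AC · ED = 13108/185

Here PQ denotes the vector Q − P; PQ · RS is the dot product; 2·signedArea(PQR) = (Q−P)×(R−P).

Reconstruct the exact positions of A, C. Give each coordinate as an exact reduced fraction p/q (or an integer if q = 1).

1. A_x = 116/37  [B, E, A are collinear ∩ DA ⟂ BE]
2. A_y = -215/37  [B, E, A are collinear ∩ DA ⟂ BE]
   → A = (116/37, -215/37)
3. C_x = 42/5  [C divides DB with DC:CB = 2/5:3/5]
4. C_y = -17/5  [C divides DB with DC:CB = 2/5:3/5]
   → C = (42/5, -17/5)

A = (116/37, -215/37)
C = (42/5, -17/5)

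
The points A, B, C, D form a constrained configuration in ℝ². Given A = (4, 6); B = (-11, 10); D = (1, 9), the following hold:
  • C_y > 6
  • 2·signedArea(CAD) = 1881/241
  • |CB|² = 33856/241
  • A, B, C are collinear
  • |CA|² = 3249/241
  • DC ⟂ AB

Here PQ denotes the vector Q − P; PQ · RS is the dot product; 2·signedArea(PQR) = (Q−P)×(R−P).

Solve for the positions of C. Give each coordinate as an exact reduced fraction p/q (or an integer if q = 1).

1. C_x = 109/241  [A, B, C are collinear ∩ DC ⟂ AB]
2. C_y = 1674/241  [A, B, C are collinear ∩ DC ⟂ AB]
   → C = (109/241, 1674/241)

C = (109/241, 1674/241)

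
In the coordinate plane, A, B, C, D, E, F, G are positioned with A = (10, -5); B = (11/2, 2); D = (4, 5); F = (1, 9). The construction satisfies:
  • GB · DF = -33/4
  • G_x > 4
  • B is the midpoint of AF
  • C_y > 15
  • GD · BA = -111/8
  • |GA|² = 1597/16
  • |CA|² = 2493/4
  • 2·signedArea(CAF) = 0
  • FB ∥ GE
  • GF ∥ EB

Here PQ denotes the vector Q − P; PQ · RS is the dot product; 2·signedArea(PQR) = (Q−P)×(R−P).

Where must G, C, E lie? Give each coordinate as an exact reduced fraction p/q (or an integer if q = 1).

1. G_x = 19/4  [GB · DF = -33/4 ∩ GD · BA = -111/8]
2. G_y = 7/2  [GB · DF = -33/4 ∩ GD · BA = -111/8]
   → G = (19/4, 7/2)
3. C_x = -7/2  [line -14·x + -9·y + 95 = 0 ∩ |CA|² = 2493/4]
4. C_y = 16  [line -14·x + -9·y + 95 = 0 ∩ |CA|² = 2493/4]
   → C = (-7/2, 16)
5. E_x = 37/4  [GF ∥ EB ∩ FB ∥ GE]
6. E_y = -7/2  [GF ∥ EB ∩ FB ∥ GE]
   → E = (37/4, -7/2)

C = (-7/2, 16)
E = (37/4, -7/2)
G = (19/4, 7/2)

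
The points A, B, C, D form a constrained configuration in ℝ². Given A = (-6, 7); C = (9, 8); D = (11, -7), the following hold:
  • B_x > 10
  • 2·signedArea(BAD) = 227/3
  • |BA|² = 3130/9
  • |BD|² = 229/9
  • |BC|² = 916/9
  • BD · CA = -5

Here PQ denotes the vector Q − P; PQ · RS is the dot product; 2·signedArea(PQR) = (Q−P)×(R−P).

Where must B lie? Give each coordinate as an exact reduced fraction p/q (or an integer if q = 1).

B = (31/3, -2)

1. B_x = 31/3  [2·signedArea(BAD) = 227/3 ∩ BD · CA = -5]
2. B_y = -2  [2·signedArea(BAD) = 227/3 ∩ BD · CA = -5]
   → B = (31/3, -2)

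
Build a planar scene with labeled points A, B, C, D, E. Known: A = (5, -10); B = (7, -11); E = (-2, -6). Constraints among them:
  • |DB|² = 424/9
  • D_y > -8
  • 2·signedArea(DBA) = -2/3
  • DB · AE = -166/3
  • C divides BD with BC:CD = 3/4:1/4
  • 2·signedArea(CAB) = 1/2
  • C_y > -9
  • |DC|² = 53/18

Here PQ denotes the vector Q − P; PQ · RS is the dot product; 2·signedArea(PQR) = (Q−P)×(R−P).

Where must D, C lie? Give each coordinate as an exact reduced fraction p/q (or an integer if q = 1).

1. D_x = 1  [2·signedArea(DBA) = -2/3 ∩ DB · AE = -166/3]
2. D_y = -23/3  [2·signedArea(DBA) = -2/3 ∩ DB · AE = -166/3]
   → D = (1, -23/3)
3. C_x = 5/2  [C divides BD with BC:CD = 3/4:1/4]
4. C_y = -17/2  [C divides BD with BC:CD = 3/4:1/4]
   → C = (5/2, -17/2)

C = (5/2, -17/2)
D = (1, -23/3)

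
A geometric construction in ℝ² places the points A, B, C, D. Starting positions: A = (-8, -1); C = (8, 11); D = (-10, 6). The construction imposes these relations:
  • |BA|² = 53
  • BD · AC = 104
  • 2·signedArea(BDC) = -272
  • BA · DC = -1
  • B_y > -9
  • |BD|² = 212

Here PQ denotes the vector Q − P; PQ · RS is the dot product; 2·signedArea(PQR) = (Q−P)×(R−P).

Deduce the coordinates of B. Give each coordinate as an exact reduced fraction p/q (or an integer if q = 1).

1. B_x = -6  [2·signedArea(BDC) = -272 ∩ BD · AC = 104]
2. B_y = -8  [2·signedArea(BDC) = -272 ∩ BD · AC = 104]
   → B = (-6, -8)

B = (-6, -8)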